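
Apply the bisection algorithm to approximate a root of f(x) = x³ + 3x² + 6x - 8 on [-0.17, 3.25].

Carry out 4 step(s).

f(x) = x³ + 3x² + 6x - 8
Initial interval: [-0.17, 3.25]

Iteration 1:
  c_1 = (-0.170000 + 3.250000)/2 = 1.540000
  f(c_1) = f(1.540000) = 12.007064
  f(a) × f(c) < 0, new interval: [-0.170000, 1.540000]
Iteration 2:
  c_2 = (-0.170000 + 1.540000)/2 = 0.685000
  f(c_2) = f(0.685000) = -2.160906
  f(a) × f(c) ≥ 0, new interval: [0.685000, 1.540000]
Iteration 3:
  c_3 = (0.685000 + 1.540000)/2 = 1.112500
  f(c_3) = f(1.112500) = 3.764861
  f(a) × f(c) < 0, new interval: [0.685000, 1.112500]
Iteration 4:
  c_4 = (0.685000 + 1.112500)/2 = 0.898750
  f(c_4) = f(0.898750) = 0.541721
  f(a) × f(c) < 0, new interval: [0.685000, 0.898750]

After 4 iteration(s), the approximation is c_4 = 0.898750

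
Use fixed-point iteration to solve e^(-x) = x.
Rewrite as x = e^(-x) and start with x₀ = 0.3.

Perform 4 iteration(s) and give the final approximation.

Equation: e^(-x) = x
Fixed-point form: x = e^(-x)
x₀ = 0.3

x_1 = g(0.300000) = 0.740818
x_2 = g(0.740818) = 0.476724
x_3 = g(0.476724) = 0.620814
x_4 = g(0.620814) = 0.537507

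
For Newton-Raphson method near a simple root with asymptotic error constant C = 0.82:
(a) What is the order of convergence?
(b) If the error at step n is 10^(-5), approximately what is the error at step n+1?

(a) Newton-Raphson has quadratic (order 2) convergence near simple roots.
    This means |e_{n+1}| ≈ C|e_n|².

(b) With |e_n| = 10^(-5) and C = 0.82:
    |e_{n+1}| ≈ 0.82 × (10^(-5))² = 0.82 × 10^(-10)

(a) 2 (quadratic); (b) |e_{n+1}| ≈ 8.200e-11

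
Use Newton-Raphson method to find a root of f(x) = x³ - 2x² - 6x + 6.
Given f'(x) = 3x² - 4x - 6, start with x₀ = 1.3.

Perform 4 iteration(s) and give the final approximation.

f(x) = x³ - 2x² - 6x + 6
f'(x) = 3x² - 4x - 6
x₀ = 1.3

Newton-Raphson formula: x_{n+1} = x_n - f(x_n)/f'(x_n)

Iteration 1:
  f(1.300000) = -2.983000
  f'(1.300000) = -6.130000
  x_1 = 1.300000 - (-2.983000)/(-6.130000) = 0.813377
Iteration 2:
  f(0.813377) = 0.334691
  f'(0.813377) = -7.268762
  x_2 = 0.813377 - 0.334691/(-7.268762) = 0.859422
Iteration 3:
  f(0.859422) = 0.001031
  f'(0.859422) = -7.221870
  x_3 = 0.859422 - 0.001031/(-7.221870) = 0.859565
Iteration 4:
  f(0.859565) = 0.000000
  f'(0.859565) = -7.221704
  x_4 = 0.859565 - 0.000000/(-7.221704) = 0.859565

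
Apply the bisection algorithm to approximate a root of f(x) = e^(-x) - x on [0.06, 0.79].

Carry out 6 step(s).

f(x) = e^(-x) - x
Initial interval: [0.06, 0.79]

Iteration 1:
  c_1 = (0.060000 + 0.790000)/2 = 0.425000
  f(c_1) = f(0.425000) = 0.228770
  f(a) × f(c) ≥ 0, new interval: [0.425000, 0.790000]
Iteration 2:
  c_2 = (0.425000 + 0.790000)/2 = 0.607500
  f(c_2) = f(0.607500) = -0.062789
  f(a) × f(c) < 0, new interval: [0.425000, 0.607500]
Iteration 3:
  c_3 = (0.425000 + 0.607500)/2 = 0.516250
  f(c_3) = f(0.516250) = 0.080504
  f(a) × f(c) ≥ 0, new interval: [0.516250, 0.607500]
Iteration 4:
  c_4 = (0.516250 + 0.607500)/2 = 0.561875
  f(c_4) = f(0.561875) = 0.008264
  f(a) × f(c) ≥ 0, new interval: [0.561875, 0.607500]
Iteration 5:
  c_5 = (0.561875 + 0.607500)/2 = 0.584688
  f(c_5) = f(0.584688) = -0.027408
  f(a) × f(c) < 0, new interval: [0.561875, 0.584688]
Iteration 6:
  c_6 = (0.561875 + 0.584688)/2 = 0.573281
  f(c_6) = f(0.573281) = -0.009608
  f(a) × f(c) < 0, new interval: [0.561875, 0.573281]

After 6 iteration(s), the approximation is c_6 = 0.573281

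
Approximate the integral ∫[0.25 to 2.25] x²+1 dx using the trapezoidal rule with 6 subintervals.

f(x) = x²+1
a = 0.25, b = 2.25, n = 6
h = (b - a)/n = 0.333333

Trapezoidal rule: (h/2)[f(x₀) + 2f(x₁) + 2f(x₂) + ... + f(xₙ)]

x_0 = 0.2500, f(x_0) = 1.062500, coefficient = 1
x_1 = 0.5833, f(x_1) = 1.340278, coefficient = 2
x_2 = 0.9167, f(x_2) = 1.840278, coefficient = 2
x_3 = 1.2500, f(x_3) = 2.562500, coefficient = 2
x_4 = 1.5833, f(x_4) = 3.506944, coefficient = 2
x_5 = 1.9167, f(x_5) = 4.673611, coefficient = 2
x_6 = 2.2500, f(x_6) = 6.062500, coefficient = 1

I ≈ (0.333333/2) × 34.972222 = 5.828704
Exact value: 5.791667
Error: 0.037037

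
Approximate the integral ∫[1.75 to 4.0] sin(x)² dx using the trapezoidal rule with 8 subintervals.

f(x) = sin(x)²
a = 1.75, b = 4.0, n = 8
h = (b - a)/n = 0.281250

Trapezoidal rule: (h/2)[f(x₀) + 2f(x₁) + 2f(x₂) + ... + f(xₙ)]

x_0 = 1.7500, f(x_0) = 0.968228, coefficient = 1
x_1 = 2.0312, f(x_1) = 0.802549, coefficient = 2
x_2 = 2.3125, f(x_2) = 0.543639, coefficient = 2
x_3 = 2.5938, f(x_3) = 0.271281, coefficient = 2
x_4 = 2.8750, f(x_4) = 0.069404, coefficient = 2
x_5 = 3.1562, f(x_5) = 0.000215, coefficient = 2
x_6 = 3.4375, f(x_6) = 0.085035, coefficient = 2
x_7 = 3.7188, f(x_7) = 0.297727, coefficient = 2
x_8 = 4.0000, f(x_8) = 0.572750, coefficient = 1

I ≈ (0.281250/2) × 5.680679 = 0.798846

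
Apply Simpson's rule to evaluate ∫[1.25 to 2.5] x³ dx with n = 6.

f(x) = x³
a = 1.25, b = 2.5, n = 6
h = (b - a)/n = 0.208333

Simpson's rule: (h/3)[f(x₀) + 4f(x₁) + 2f(x₂) + ... + f(xₙ)]

x_0 = 1.2500, f(x_0) = 1.953125, coefficient = 1
x_1 = 1.4583, f(x_1) = 3.101490, coefficient = 4
x_2 = 1.6667, f(x_2) = 4.629630, coefficient = 2
x_3 = 1.8750, f(x_3) = 6.591797, coefficient = 4
x_4 = 2.0833, f(x_4) = 9.042245, coefficient = 2
x_5 = 2.2917, f(x_5) = 12.035229, coefficient = 4
x_6 = 2.5000, f(x_6) = 15.625000, coefficient = 1

I ≈ (0.208333/3) × 131.835938 = 9.155273
Exact value: 9.155273
Error: 0.000000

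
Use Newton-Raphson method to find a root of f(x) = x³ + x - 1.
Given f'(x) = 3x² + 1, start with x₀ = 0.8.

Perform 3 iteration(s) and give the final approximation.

f(x) = x³ + x - 1
f'(x) = 3x² + 1
x₀ = 0.8

Newton-Raphson formula: x_{n+1} = x_n - f(x_n)/f'(x_n)

Iteration 1:
  f(0.800000) = 0.312000
  f'(0.800000) = 2.920000
  x_1 = 0.800000 - 0.312000/2.920000 = 0.693151
Iteration 2:
  f(0.693151) = 0.026180
  f'(0.693151) = 2.441374
  x_2 = 0.693151 - 0.026180/2.441374 = 0.682427
Iteration 3:
  f(0.682427) = 0.000238
  f'(0.682427) = 2.397120
  x_3 = 0.682427 - 0.000238/2.397120 = 0.682328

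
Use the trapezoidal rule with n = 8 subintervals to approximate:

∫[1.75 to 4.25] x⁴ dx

f(x) = x⁴
a = 1.75, b = 4.25, n = 8
h = (b - a)/n = 0.312500

Trapezoidal rule: (h/2)[f(x₀) + 2f(x₁) + 2f(x₂) + ... + f(xₙ)]

x_0 = 1.7500, f(x_0) = 9.378906, coefficient = 1
x_1 = 2.0625, f(x_1) = 18.095718, coefficient = 2
x_2 = 2.3750, f(x_2) = 31.816650, coefficient = 2
x_3 = 2.6875, f(x_3) = 52.166763, coefficient = 2
x_4 = 3.0000, f(x_4) = 81.000000, coefficient = 2
x_5 = 3.3125, f(x_5) = 120.399185, coefficient = 2
x_6 = 3.6250, f(x_6) = 172.676025, coefficient = 2
x_7 = 3.9375, f(x_7) = 240.371109, coefficient = 2
x_8 = 4.2500, f(x_8) = 326.253906, coefficient = 1

I ≈ (0.312500/2) × 1768.683716 = 276.356831
Exact value: 274.033203
Error: 2.323627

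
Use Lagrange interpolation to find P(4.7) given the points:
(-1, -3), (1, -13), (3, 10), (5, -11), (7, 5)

Lagrange interpolation formula:
P(x) = Σ yᵢ × Lᵢ(x)
where Lᵢ(x) = Π_{j≠i} (x - xⱼ)/(xᵢ - xⱼ)

L_0(4.7) = (4.7 - 1)/(-1 - 1) × (4.7 - 3)/(-1 - 3) × (4.7 - 5)/(-1 - 5) × (4.7 - 7)/(-1 - 7) = 0.011302
L_1(4.7) = (4.7 - (-1))/(1 - (-1)) × (4.7 - 3)/(1 - 3) × (4.7 - 5)/(1 - 5) × (4.7 - 7)/(1 - 7) = -0.069647
L_2(4.7) = (4.7 - (-1))/(3 - (-1)) × (4.7 - 1)/(3 - 1) × (4.7 - 5)/(3 - 5) × (4.7 - 7)/(3 - 7) = 0.227377
L_3(4.7) = (4.7 - (-1))/(5 - (-1)) × (4.7 - 1)/(5 - 1) × (4.7 - 3)/(5 - 3) × (4.7 - 7)/(5 - 7) = 0.858978
L_4(4.7) = (4.7 - (-1))/(7 - (-1)) × (4.7 - 1)/(7 - 1) × (4.7 - 3)/(7 - 3) × (4.7 - 5)/(7 - 5) = -0.028010

P(4.7) = (-3)×L_0(4.7) + (-13)×L_1(4.7) + 10×L_2(4.7) + (-11)×L_3(4.7) + 5×L_4(4.7)
P(4.7) = -6.443542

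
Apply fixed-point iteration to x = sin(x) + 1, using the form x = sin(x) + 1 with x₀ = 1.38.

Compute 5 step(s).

Equation: x = sin(x) + 1
Fixed-point form: x = sin(x) + 1
x₀ = 1.38

x_1 = g(1.380000) = 1.981854
x_2 = g(1.981854) = 1.916699
x_3 = g(1.916699) = 1.940770
x_4 = g(1.940770) = 1.932337
x_5 = g(1.932337) = 1.935353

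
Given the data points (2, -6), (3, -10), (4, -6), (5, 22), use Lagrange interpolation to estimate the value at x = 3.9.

Lagrange interpolation formula:
P(x) = Σ yᵢ × Lᵢ(x)
where Lᵢ(x) = Π_{j≠i} (x - xⱼ)/(xᵢ - xⱼ)

L_0(3.9) = (3.9 - 3)/(2 - 3) × (3.9 - 4)/(2 - 4) × (3.9 - 5)/(2 - 5) = -0.016500
L_1(3.9) = (3.9 - 2)/(3 - 2) × (3.9 - 4)/(3 - 4) × (3.9 - 5)/(3 - 5) = 0.104500
L_2(3.9) = (3.9 - 2)/(4 - 2) × (3.9 - 3)/(4 - 3) × (3.9 - 5)/(4 - 5) = 0.940500
L_3(3.9) = (3.9 - 2)/(5 - 2) × (3.9 - 3)/(5 - 3) × (3.9 - 4)/(5 - 4) = -0.028500

P(3.9) = (-6)×L_0(3.9) + (-10)×L_1(3.9) + (-6)×L_2(3.9) + 22×L_3(3.9)
P(3.9) = -7.216000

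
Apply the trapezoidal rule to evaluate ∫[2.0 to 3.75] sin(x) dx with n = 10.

f(x) = sin(x)
a = 2.0, b = 3.75, n = 10
h = (b - a)/n = 0.175000

Trapezoidal rule: (h/2)[f(x₀) + 2f(x₁) + 2f(x₂) + ... + f(xₙ)]

x_0 = 2.0000, f(x_0) = 0.909297, coefficient = 1
x_1 = 2.1750, f(x_1) = 0.822955, coefficient = 2
x_2 = 2.3500, f(x_2) = 0.711473, coefficient = 2
x_3 = 2.5250, f(x_3) = 0.578259, coefficient = 2
x_4 = 2.7000, f(x_4) = 0.427380, coefficient = 2
x_5 = 2.8750, f(x_5) = 0.263446, coefficient = 2
x_6 = 3.0500, f(x_6) = 0.091465, coefficient = 2
x_7 = 3.2250, f(x_7) = -0.083311, coefficient = 2
x_8 = 3.4000, f(x_8) = -0.255541, coefficient = 2
x_9 = 3.5750, f(x_9) = -0.419966, coefficient = 2
x_10 = 3.7500, f(x_10) = -0.571561, coefficient = 1

I ≈ (0.175000/2) × 4.610056 = 0.403380
Exact value: 0.404413
Error: 0.001033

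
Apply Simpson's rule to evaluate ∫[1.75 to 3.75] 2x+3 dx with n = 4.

f(x) = 2x+3
a = 1.75, b = 3.75, n = 4
h = (b - a)/n = 0.500000

Simpson's rule: (h/3)[f(x₀) + 4f(x₁) + 2f(x₂) + ... + f(xₙ)]

x_0 = 1.7500, f(x_0) = 6.500000, coefficient = 1
x_1 = 2.2500, f(x_1) = 7.500000, coefficient = 4
x_2 = 2.7500, f(x_2) = 8.500000, coefficient = 2
x_3 = 3.2500, f(x_3) = 9.500000, coefficient = 4
x_4 = 3.7500, f(x_4) = 10.500000, coefficient = 1

I ≈ (0.500000/3) × 102.000000 = 17.000000
Exact value: 17.000000
Error: 0.000000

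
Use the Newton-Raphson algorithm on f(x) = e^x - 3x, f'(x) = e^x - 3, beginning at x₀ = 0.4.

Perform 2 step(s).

f(x) = e^x - 3x
f'(x) = e^x - 3
x₀ = 0.4

Newton-Raphson formula: x_{n+1} = x_n - f(x_n)/f'(x_n)

Iteration 1:
  f(0.400000) = 0.291825
  f'(0.400000) = -1.508175
  x_1 = 0.400000 - 0.291825/(-1.508175) = 0.593495
Iteration 2:
  f(0.593495) = 0.029819
  f'(0.593495) = -1.189695
  x_2 = 0.593495 - 0.029819/(-1.189695) = 0.618560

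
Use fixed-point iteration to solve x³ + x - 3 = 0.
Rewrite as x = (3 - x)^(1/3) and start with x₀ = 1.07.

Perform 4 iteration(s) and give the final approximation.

Equation: x³ + x - 3 = 0
Fixed-point form: x = (3 - x)^(1/3)
x₀ = 1.07

x_1 = g(1.070000) = 1.245047
x_2 = g(1.245047) = 1.206207
x_3 = g(1.206207) = 1.215041
x_4 = g(1.215041) = 1.213043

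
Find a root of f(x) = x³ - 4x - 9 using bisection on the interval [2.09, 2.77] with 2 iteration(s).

f(x) = x³ - 4x - 9
Initial interval: [2.09, 2.77]

Iteration 1:
  c_1 = (2.090000 + 2.770000)/2 = 2.430000
  f(c_1) = f(2.430000) = -4.371093
  f(a) × f(c) ≥ 0, new interval: [2.430000, 2.770000]
Iteration 2:
  c_2 = (2.430000 + 2.770000)/2 = 2.600000
  f(c_2) = f(2.600000) = -1.824000
  f(a) × f(c) ≥ 0, new interval: [2.600000, 2.770000]

After 2 iteration(s), the approximation is c_2 = 2.600000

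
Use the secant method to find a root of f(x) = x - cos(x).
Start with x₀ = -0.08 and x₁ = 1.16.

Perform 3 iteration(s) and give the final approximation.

f(x) = x - cos(x)
x₀ = -0.08, x₁ = 1.16

Secant formula: x_{n+1} = x_n - f(x_n)(x_n - x_{n-1})/(f(x_n) - f(x_{n-1}))

Iteration 1:
  f(-0.080000) = -1.076802
  f(1.160000) = 0.760660
  x_2 = 1.160000 - 0.760660×(1.160000 - (-0.080000))/(0.760660 - (-1.076802))
       = 0.646673
Iteration 2:
  f(1.160000) = 0.760660
  f(0.646673) = -0.151420
  x_3 = 0.646673 - (-0.151420)×(0.646673 - 1.160000)/(-0.151420 - 0.760660)
       = 0.731893
Iteration 3:
  f(0.646673) = -0.151420
  f(0.731893) = -0.012017
  x_4 = 0.731893 - (-0.012017)×(0.731893 - 0.646673)/(-0.012017 - (-0.151420))
       = 0.739240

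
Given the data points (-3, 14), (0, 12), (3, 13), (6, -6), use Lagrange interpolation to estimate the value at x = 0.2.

Lagrange interpolation formula:
P(x) = Σ yᵢ × Lᵢ(x)
where Lᵢ(x) = Π_{j≠i} (x - xⱼ)/(xᵢ - xⱼ)

L_0(0.2) = (0.2 - 0)/(-3 - 0) × (0.2 - 3)/(-3 - 3) × (0.2 - 6)/(-3 - 6) = -0.020049
L_1(0.2) = (0.2 - (-3))/(0 - (-3)) × (0.2 - 3)/(0 - 3) × (0.2 - 6)/(0 - 6) = 0.962370
L_2(0.2) = (0.2 - (-3))/(3 - (-3)) × (0.2 - 0)/(3 - 0) × (0.2 - 6)/(3 - 6) = 0.068741
L_3(0.2) = (0.2 - (-3))/(6 - (-3)) × (0.2 - 0)/(6 - 0) × (0.2 - 3)/(6 - 3) = -0.011062

P(0.2) = 14×L_0(0.2) + 12×L_1(0.2) + 13×L_2(0.2) + (-6)×L_3(0.2)
P(0.2) = 12.227753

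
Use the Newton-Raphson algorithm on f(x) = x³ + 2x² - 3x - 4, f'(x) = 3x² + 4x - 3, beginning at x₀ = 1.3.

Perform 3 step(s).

f(x) = x³ + 2x² - 3x - 4
f'(x) = 3x² + 4x - 3
x₀ = 1.3

Newton-Raphson formula: x_{n+1} = x_n - f(x_n)/f'(x_n)

Iteration 1:
  f(1.300000) = -2.323000
  f'(1.300000) = 7.270000
  x_1 = 1.300000 - (-2.323000)/7.270000 = 1.619532
Iteration 2:
  f(1.619532) = 0.635020
  f'(1.619532) = 11.346784
  x_2 = 1.619532 - 0.635020/11.346784 = 1.563568
Iteration 3:
  f(1.563568) = 0.021306
  f'(1.563568) = 10.588501
  x_3 = 1.563568 - 0.021306/10.588501 = 1.561555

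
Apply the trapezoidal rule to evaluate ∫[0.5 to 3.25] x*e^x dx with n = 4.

f(x) = x*e^x
a = 0.5, b = 3.25, n = 4
h = (b - a)/n = 0.687500

Trapezoidal rule: (h/2)[f(x₀) + 2f(x₁) + 2f(x₂) + ... + f(xₙ)]

x_0 = 0.5000, f(x_0) = 0.824361, coefficient = 1
x_1 = 1.1875, f(x_1) = 3.893663, coefficient = 2
x_2 = 1.8750, f(x_2) = 12.226536, coefficient = 2
x_3 = 2.5625, f(x_3) = 33.231006, coefficient = 2
x_4 = 3.2500, f(x_4) = 83.818605, coefficient = 1

I ≈ (0.687500/2) × 183.345374 = 63.024972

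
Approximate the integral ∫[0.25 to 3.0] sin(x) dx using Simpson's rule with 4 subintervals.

f(x) = sin(x)
a = 0.25, b = 3.0, n = 4
h = (b - a)/n = 0.687500

Simpson's rule: (h/3)[f(x₀) + 4f(x₁) + 2f(x₂) + ... + f(xₙ)]

x_0 = 0.2500, f(x_0) = 0.247404, coefficient = 1
x_1 = 0.9375, f(x_1) = 0.806081, coefficient = 4
x_2 = 1.6250, f(x_2) = 0.998531, coefficient = 2
x_3 = 2.3125, f(x_3) = 0.737319, coefficient = 4
x_4 = 3.0000, f(x_4) = 0.141120, coefficient = 1

I ≈ (0.687500/3) × 8.559186 = 1.961480
Exact value: 1.958905
Error: 0.002575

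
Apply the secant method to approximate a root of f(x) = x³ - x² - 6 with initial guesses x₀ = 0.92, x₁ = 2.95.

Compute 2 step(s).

f(x) = x³ - x² - 6
x₀ = 0.92, x₁ = 2.95

Secant formula: x_{n+1} = x_n - f(x_n)(x_n - x_{n-1})/(f(x_n) - f(x_{n-1}))

Iteration 1:
  f(0.920000) = -6.067712
  f(2.950000) = 10.969875
  x_2 = 2.950000 - 10.969875×(2.950000 - 0.920000)/(10.969875 - (-6.067712))
       = 1.642958
Iteration 2:
  f(2.950000) = 10.969875
  f(1.642958) = -4.264458
  x_3 = 1.642958 - (-4.264458)×(1.642958 - 2.950000)/(-4.264458 - 10.969875)
       = 2.008830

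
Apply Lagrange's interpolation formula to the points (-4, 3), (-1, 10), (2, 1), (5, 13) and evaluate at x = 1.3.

Lagrange interpolation formula:
P(x) = Σ yᵢ × Lᵢ(x)
where Lᵢ(x) = Π_{j≠i} (x - xⱼ)/(xᵢ - xⱼ)

L_0(1.3) = (1.3 - (-1))/(-4 - (-1)) × (1.3 - 2)/(-4 - 2) × (1.3 - 5)/(-4 - 5) = -0.036772
L_1(1.3) = (1.3 - (-4))/(-1 - (-4)) × (1.3 - 2)/(-1 - 2) × (1.3 - 5)/(-1 - 5) = 0.254204
L_2(1.3) = (1.3 - (-4))/(2 - (-4)) × (1.3 - (-1))/(2 - (-1)) × (1.3 - 5)/(2 - 5) = 0.835241
L_3(1.3) = (1.3 - (-4))/(5 - (-4)) × (1.3 - (-1))/(5 - (-1)) × (1.3 - 2)/(5 - 2) = -0.052673

P(1.3) = 3×L_0(1.3) + 10×L_1(1.3) + 1×L_2(1.3) + 13×L_3(1.3)
P(1.3) = 2.582216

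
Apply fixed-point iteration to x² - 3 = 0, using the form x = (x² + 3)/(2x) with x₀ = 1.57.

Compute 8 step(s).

Equation: x² - 3 = 0
Fixed-point form: x = (x² + 3)/(2x)
x₀ = 1.57

x_1 = g(1.570000) = 1.740414
x_2 = g(1.740414) = 1.732071
x_3 = g(1.732071) = 1.732051
x_4 = g(1.732051) = 1.732051
x_5 = g(1.732051) = 1.732051
x_6 = g(1.732051) = 1.732051
x_7 = g(1.732051) = 1.732051
x_8 = g(1.732051) = 1.732051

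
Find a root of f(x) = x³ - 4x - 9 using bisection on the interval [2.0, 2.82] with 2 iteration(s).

f(x) = x³ - 4x - 9
Initial interval: [2.0, 2.82]

Iteration 1:
  c_1 = (2.000000 + 2.820000)/2 = 2.410000
  f(c_1) = f(2.410000) = -4.642479
  f(a) × f(c) ≥ 0, new interval: [2.410000, 2.820000]
Iteration 2:
  c_2 = (2.410000 + 2.820000)/2 = 2.615000
  f(c_2) = f(2.615000) = -1.578042
  f(a) × f(c) ≥ 0, new interval: [2.615000, 2.820000]

After 2 iteration(s), the approximation is c_2 = 2.615000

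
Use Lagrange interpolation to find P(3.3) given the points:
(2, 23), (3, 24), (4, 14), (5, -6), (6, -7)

Lagrange interpolation formula:
P(x) = Σ yᵢ × Lᵢ(x)
where Lᵢ(x) = Π_{j≠i} (x - xⱼ)/(xᵢ - xⱼ)

L_0(3.3) = (3.3 - 3)/(2 - 3) × (3.3 - 4)/(2 - 4) × (3.3 - 5)/(2 - 5) × (3.3 - 6)/(2 - 6) = -0.040162
L_1(3.3) = (3.3 - 2)/(3 - 2) × (3.3 - 4)/(3 - 4) × (3.3 - 5)/(3 - 5) × (3.3 - 6)/(3 - 6) = 0.696150
L_2(3.3) = (3.3 - 2)/(4 - 2) × (3.3 - 3)/(4 - 3) × (3.3 - 5)/(4 - 5) × (3.3 - 6)/(4 - 6) = 0.447525
L_3(3.3) = (3.3 - 2)/(5 - 2) × (3.3 - 3)/(5 - 3) × (3.3 - 4)/(5 - 4) × (3.3 - 6)/(5 - 6) = -0.122850
L_4(3.3) = (3.3 - 2)/(6 - 2) × (3.3 - 3)/(6 - 3) × (3.3 - 4)/(6 - 4) × (3.3 - 5)/(6 - 5) = 0.019337

P(3.3) = 23×L_0(3.3) + 24×L_1(3.3) + 14×L_2(3.3) + (-6)×L_3(3.3) + (-7)×L_4(3.3)
P(3.3) = 22.650950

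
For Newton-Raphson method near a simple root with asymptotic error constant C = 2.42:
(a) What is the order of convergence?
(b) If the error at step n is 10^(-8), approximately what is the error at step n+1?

(a) Newton-Raphson has quadratic (order 2) convergence near simple roots.
    This means |e_{n+1}| ≈ C|e_n|².

(b) With |e_n| = 10^(-8) and C = 2.42:
    |e_{n+1}| ≈ 2.42 × (10^(-8))² = 2.42 × 10^(-16)

(a) 2 (quadratic); (b) |e_{n+1}| ≈ 2.420e-16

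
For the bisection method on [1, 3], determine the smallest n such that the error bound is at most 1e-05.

We need (b-a)/2^n ≤ 1e-05
(3 - 1)/2^n ≤ 1e-05
2/2^n ≤ 1e-05
2^n ≥ 200000
n ≥ log₂(200000) = 17.61
n ≥ 18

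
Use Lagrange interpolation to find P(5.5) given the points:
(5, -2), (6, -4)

Lagrange interpolation formula:
P(x) = Σ yᵢ × Lᵢ(x)
where Lᵢ(x) = Π_{j≠i} (x - xⱼ)/(xᵢ - xⱼ)

L_0(5.5) = (5.5 - 6)/(5 - 6) = 0.500000
L_1(5.5) = (5.5 - 5)/(6 - 5) = 0.500000

P(5.5) = (-2)×L_0(5.5) + (-4)×L_1(5.5)
P(5.5) = -3.000000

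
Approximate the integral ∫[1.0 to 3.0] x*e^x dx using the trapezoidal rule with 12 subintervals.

f(x) = x*e^x
a = 1.0, b = 3.0, n = 12
h = (b - a)/n = 0.166667

Trapezoidal rule: (h/2)[f(x₀) + 2f(x₁) + 2f(x₂) + ... + f(xₙ)]

x_0 = 1.0000, f(x_0) = 2.718282, coefficient = 1
x_1 = 1.1667, f(x_1) = 3.746482, coefficient = 2
x_2 = 1.3333, f(x_2) = 5.058224, coefficient = 2
x_3 = 1.5000, f(x_3) = 6.722534, coefficient = 2
x_4 = 1.6667, f(x_4) = 8.824150, coefficient = 2
x_5 = 1.8333, f(x_5) = 11.466952, coefficient = 2
x_6 = 2.0000, f(x_6) = 14.778112, coefficient = 2
x_7 = 2.1667, f(x_7) = 18.913133, coefficient = 2
x_8 = 2.3333, f(x_8) = 24.061937, coefficient = 2
x_9 = 2.5000, f(x_9) = 30.456235, coefficient = 2
x_10 = 2.6667, f(x_10) = 38.378443, coefficient = 2
x_11 = 2.8333, f(x_11) = 48.172446, coefficient = 2
x_12 = 3.0000, f(x_12) = 60.256611, coefficient = 1

I ≈ (0.166667/2) × 484.132188 = 40.344349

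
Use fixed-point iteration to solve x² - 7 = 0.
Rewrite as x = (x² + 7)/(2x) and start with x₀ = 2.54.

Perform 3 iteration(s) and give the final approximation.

Equation: x² - 7 = 0
Fixed-point form: x = (x² + 7)/(2x)
x₀ = 2.54

x_1 = g(2.540000) = 2.647953
x_2 = g(2.647953) = 2.645752
x_3 = g(2.645752) = 2.645751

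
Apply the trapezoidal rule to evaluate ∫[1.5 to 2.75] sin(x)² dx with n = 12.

f(x) = sin(x)²
a = 1.5, b = 2.75, n = 12
h = (b - a)/n = 0.104167

Trapezoidal rule: (h/2)[f(x₀) + 2f(x₁) + 2f(x₂) + ... + f(xₙ)]

x_0 = 1.5000, f(x_0) = 0.994996, coefficient = 1
x_1 = 1.6042, f(x_1) = 0.998887, coefficient = 2
x_2 = 1.7083, f(x_2) = 0.981203, coefficient = 2
x_3 = 1.8125, f(x_3) = 0.942708, coefficient = 2
x_4 = 1.9167, f(x_4) = 0.885068, coefficient = 2
x_5 = 2.0208, f(x_5) = 0.810776, coefficient = 2
x_6 = 2.1250, f(x_6) = 0.723044, coefficient = 2
x_7 = 2.2292, f(x_7) = 0.625666, coefficient = 2
x_8 = 2.3333, f(x_8) = 0.522853, coefficient = 2
x_9 = 2.4375, f(x_9) = 0.419052, coefficient = 2
x_10 = 2.5417, f(x_10) = 0.318752, coefficient = 2
x_11 = 2.6458, f(x_11) = 0.226290, coefficient = 2
x_12 = 2.7500, f(x_12) = 0.145665, coefficient = 1

I ≈ (0.104167/2) × 16.049260 = 0.835899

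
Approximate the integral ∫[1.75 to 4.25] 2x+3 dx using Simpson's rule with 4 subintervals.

f(x) = 2x+3
a = 1.75, b = 4.25, n = 4
h = (b - a)/n = 0.625000

Simpson's rule: (h/3)[f(x₀) + 4f(x₁) + 2f(x₂) + ... + f(xₙ)]

x_0 = 1.7500, f(x_0) = 6.500000, coefficient = 1
x_1 = 2.3750, f(x_1) = 7.750000, coefficient = 4
x_2 = 3.0000, f(x_2) = 9.000000, coefficient = 2
x_3 = 3.6250, f(x_3) = 10.250000, coefficient = 4
x_4 = 4.2500, f(x_4) = 11.500000, coefficient = 1

I ≈ (0.625000/3) × 108.000000 = 22.500000
Exact value: 22.500000
Error: 0.000000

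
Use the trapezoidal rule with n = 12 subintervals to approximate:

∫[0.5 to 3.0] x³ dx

f(x) = x³
a = 0.5, b = 3.0, n = 12
h = (b - a)/n = 0.208333

Trapezoidal rule: (h/2)[f(x₀) + 2f(x₁) + 2f(x₂) + ... + f(xₙ)]

x_0 = 0.5000, f(x_0) = 0.125000, coefficient = 1
x_1 = 0.7083, f(x_1) = 0.355396, coefficient = 2
x_2 = 0.9167, f(x_2) = 0.770255, coefficient = 2
x_3 = 1.1250, f(x_3) = 1.423828, coefficient = 2
x_4 = 1.3333, f(x_4) = 2.370370, coefficient = 2
x_5 = 1.5417, f(x_5) = 3.664135, coefficient = 2
x_6 = 1.7500, f(x_6) = 5.359375, coefficient = 2
x_7 = 1.9583, f(x_7) = 7.510344, coefficient = 2
x_8 = 2.1667, f(x_8) = 10.171296, coefficient = 2
x_9 = 2.3750, f(x_9) = 13.396484, coefficient = 2
x_10 = 2.5833, f(x_10) = 17.240162, coefficient = 2
x_11 = 2.7917, f(x_11) = 21.756583, coefficient = 2
x_12 = 3.0000, f(x_12) = 27.000000, coefficient = 1

I ≈ (0.208333/2) × 195.161458 = 20.329319
Exact value: 20.234375
Error: 0.094944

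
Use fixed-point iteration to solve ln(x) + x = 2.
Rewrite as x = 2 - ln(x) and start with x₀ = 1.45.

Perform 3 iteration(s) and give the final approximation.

Equation: ln(x) + x = 2
Fixed-point form: x = 2 - ln(x)
x₀ = 1.45

x_1 = g(1.450000) = 1.628436
x_2 = g(1.628436) = 1.512380
x_3 = g(1.512380) = 1.586316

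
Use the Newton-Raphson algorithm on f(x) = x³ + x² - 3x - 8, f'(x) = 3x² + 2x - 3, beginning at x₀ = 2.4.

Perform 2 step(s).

f(x) = x³ + x² - 3x - 8
f'(x) = 3x² + 2x - 3
x₀ = 2.4

Newton-Raphson formula: x_{n+1} = x_n - f(x_n)/f'(x_n)

Iteration 1:
  f(2.400000) = 4.384000
  f'(2.400000) = 19.080000
  x_1 = 2.400000 - 4.384000/19.080000 = 2.170231
Iteration 2:
  f(2.170231) = 0.420780
  f'(2.170231) = 15.470164
  x_2 = 2.170231 - 0.420780/15.470164 = 2.143031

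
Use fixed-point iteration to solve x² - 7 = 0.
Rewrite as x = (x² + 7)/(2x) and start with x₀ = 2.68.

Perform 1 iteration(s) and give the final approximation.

Equation: x² - 7 = 0
Fixed-point form: x = (x² + 7)/(2x)
x₀ = 2.68

x_1 = g(2.680000) = 2.645970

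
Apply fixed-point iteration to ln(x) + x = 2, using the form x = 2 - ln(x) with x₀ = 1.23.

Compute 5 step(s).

Equation: ln(x) + x = 2
Fixed-point form: x = 2 - ln(x)
x₀ = 1.23

x_1 = g(1.230000) = 1.792986
x_2 = g(1.792986) = 1.416118
x_3 = g(1.416118) = 1.652081
x_4 = g(1.652081) = 1.497964
x_5 = g(1.497964) = 1.595893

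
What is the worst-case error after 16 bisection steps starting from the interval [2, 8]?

Bisection error bound: |error| ≤ (b-a)/2^n
|error| ≤ (8 - 2)/2^16 = 6/2^16
|error| ≤ 0.0000915527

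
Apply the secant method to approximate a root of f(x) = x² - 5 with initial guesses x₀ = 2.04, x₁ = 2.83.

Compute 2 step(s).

f(x) = x² - 5
x₀ = 2.04, x₁ = 2.83

Secant formula: x_{n+1} = x_n - f(x_n)(x_n - x_{n-1})/(f(x_n) - f(x_{n-1}))

Iteration 1:
  f(2.040000) = -0.838400
  f(2.830000) = 3.008900
  x_2 = 2.830000 - 3.008900×(2.830000 - 2.040000)/(3.008900 - (-0.838400))
       = 2.212156
Iteration 2:
  f(2.830000) = 3.008900
  f(2.212156) = -0.106366
  x_3 = 2.212156 - (-0.106366)×(2.212156 - 2.830000)/(-0.106366 - 3.008900)
       = 2.233251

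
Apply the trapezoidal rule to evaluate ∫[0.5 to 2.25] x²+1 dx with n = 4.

f(x) = x²+1
a = 0.5, b = 2.25, n = 4
h = (b - a)/n = 0.437500

Trapezoidal rule: (h/2)[f(x₀) + 2f(x₁) + 2f(x₂) + ... + f(xₙ)]

x_0 = 0.5000, f(x_0) = 1.250000, coefficient = 1
x_1 = 0.9375, f(x_1) = 1.878906, coefficient = 2
x_2 = 1.3750, f(x_2) = 2.890625, coefficient = 2
x_3 = 1.8125, f(x_3) = 4.285156, coefficient = 2
x_4 = 2.2500, f(x_4) = 6.062500, coefficient = 1

I ≈ (0.437500/2) × 25.421875 = 5.561035
Exact value: 5.505208
Error: 0.055827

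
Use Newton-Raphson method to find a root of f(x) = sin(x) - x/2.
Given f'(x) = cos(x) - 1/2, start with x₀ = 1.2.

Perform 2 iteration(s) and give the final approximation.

f(x) = sin(x) - x/2
f'(x) = cos(x) - 1/2
x₀ = 1.2

Newton-Raphson formula: x_{n+1} = x_n - f(x_n)/f'(x_n)

Iteration 1:
  f(1.200000) = 0.332039
  f'(1.200000) = -0.137642
  x_1 = 1.200000 - 0.332039/(-0.137642) = 3.612334
Iteration 2:
  f(3.612334) = -2.259714
  f'(3.612334) = -1.391232
  x_2 = 3.612334 - (-2.259714)/(-1.391232) = 1.988080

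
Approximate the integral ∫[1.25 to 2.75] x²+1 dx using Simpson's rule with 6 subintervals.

f(x) = x²+1
a = 1.25, b = 2.75, n = 6
h = (b - a)/n = 0.250000

Simpson's rule: (h/3)[f(x₀) + 4f(x₁) + 2f(x₂) + ... + f(xₙ)]

x_0 = 1.2500, f(x_0) = 2.562500, coefficient = 1
x_1 = 1.5000, f(x_1) = 3.250000, coefficient = 4
x_2 = 1.7500, f(x_2) = 4.062500, coefficient = 2
x_3 = 2.0000, f(x_3) = 5.000000, coefficient = 4
x_4 = 2.2500, f(x_4) = 6.062500, coefficient = 2
x_5 = 2.5000, f(x_5) = 7.250000, coefficient = 4
x_6 = 2.7500, f(x_6) = 8.562500, coefficient = 1

I ≈ (0.250000/3) × 93.375000 = 7.781250
Exact value: 7.781250
Error: 0.000000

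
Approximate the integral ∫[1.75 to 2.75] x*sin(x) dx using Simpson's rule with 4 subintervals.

f(x) = x*sin(x)
a = 1.75, b = 2.75, n = 4
h = (b - a)/n = 0.250000

Simpson's rule: (h/3)[f(x₀) + 4f(x₁) + 2f(x₂) + ... + f(xₙ)]

x_0 = 1.7500, f(x_0) = 1.721975, coefficient = 1
x_1 = 2.0000, f(x_1) = 1.818595, coefficient = 4
x_2 = 2.2500, f(x_2) = 1.750665, coefficient = 2
x_3 = 2.5000, f(x_3) = 1.496180, coefficient = 4
x_4 = 2.7500, f(x_4) = 1.049568, coefficient = 1

I ≈ (0.250000/3) × 19.531973 = 1.627664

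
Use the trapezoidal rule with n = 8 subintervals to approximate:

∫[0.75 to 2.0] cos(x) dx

f(x) = cos(x)
a = 0.75, b = 2.0, n = 8
h = (b - a)/n = 0.156250

Trapezoidal rule: (h/2)[f(x₀) + 2f(x₁) + 2f(x₂) + ... + f(xₙ)]

x_0 = 0.7500, f(x_0) = 0.731689, coefficient = 1
x_1 = 0.9062, f(x_1) = 0.616702, coefficient = 2
x_2 = 1.0625, f(x_2) = 0.486690, coefficient = 2
x_3 = 1.2188, f(x_3) = 0.344819, coefficient = 2
x_4 = 1.3750, f(x_4) = 0.194548, coefficient = 2
x_5 = 1.5312, f(x_5) = 0.039536, coefficient = 2
x_6 = 1.6875, f(x_6) = -0.116439, coefficient = 2
x_7 = 1.8438, f(x_7) = -0.269577, coefficient = 2
x_8 = 2.0000, f(x_8) = -0.416147, coefficient = 1

I ≈ (0.156250/2) × 2.908100 = 0.227195
Exact value: 0.227659
Error: 0.000463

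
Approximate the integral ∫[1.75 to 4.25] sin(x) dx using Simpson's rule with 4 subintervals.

f(x) = sin(x)
a = 1.75, b = 4.25, n = 4
h = (b - a)/n = 0.625000

Simpson's rule: (h/3)[f(x₀) + 4f(x₁) + 2f(x₂) + ... + f(xₙ)]

x_0 = 1.7500, f(x_0) = 0.983986, coefficient = 1
x_1 = 2.3750, f(x_1) = 0.693685, coefficient = 4
x_2 = 3.0000, f(x_2) = 0.141120, coefficient = 2
x_3 = 3.6250, f(x_3) = -0.464799, coefficient = 4
x_4 = 4.2500, f(x_4) = -0.894989, coefficient = 1

I ≈ (0.625000/3) × 1.286782 = 0.268079
Exact value: 0.267841
Error: 0.000238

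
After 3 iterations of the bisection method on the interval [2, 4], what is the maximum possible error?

Bisection error bound: |error| ≤ (b-a)/2^n
|error| ≤ (4 - 2)/2^3 = 2/2^3
|error| ≤ 0.2500000000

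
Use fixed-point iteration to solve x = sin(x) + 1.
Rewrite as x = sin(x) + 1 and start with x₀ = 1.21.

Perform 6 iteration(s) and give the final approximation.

Equation: x = sin(x) + 1
Fixed-point form: x = sin(x) + 1
x₀ = 1.21

x_1 = g(1.210000) = 1.935616
x_2 = g(1.935616) = 1.934188
x_3 = g(1.934188) = 1.934697
x_4 = g(1.934697) = 1.934516
x_5 = g(1.934516) = 1.934580
x_6 = g(1.934580) = 1.934557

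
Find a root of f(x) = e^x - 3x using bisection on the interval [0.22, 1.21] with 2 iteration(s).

f(x) = e^x - 3x
Initial interval: [0.22, 1.21]

Iteration 1:
  c_1 = (0.220000 + 1.210000)/2 = 0.715000
  f(c_1) = f(0.715000) = -0.100813
  f(a) × f(c) < 0, new interval: [0.220000, 0.715000]
Iteration 2:
  c_2 = (0.220000 + 0.715000)/2 = 0.467500
  f(c_2) = f(0.467500) = 0.193499
  f(a) × f(c) ≥ 0, new interval: [0.467500, 0.715000]

After 2 iteration(s), the approximation is c_2 = 0.467500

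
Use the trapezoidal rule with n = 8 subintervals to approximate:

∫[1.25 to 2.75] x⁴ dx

f(x) = x⁴
a = 1.25, b = 2.75, n = 8
h = (b - a)/n = 0.187500

Trapezoidal rule: (h/2)[f(x₀) + 2f(x₁) + 2f(x₂) + ... + f(xₙ)]

x_0 = 1.2500, f(x_0) = 2.441406, coefficient = 1
x_1 = 1.4375, f(x_1) = 4.270035, coefficient = 2
x_2 = 1.6250, f(x_2) = 6.972900, coefficient = 2
x_3 = 1.8125, f(x_3) = 10.792252, coefficient = 2
x_4 = 2.0000, f(x_4) = 16.000000, coefficient = 2
x_5 = 2.1875, f(x_5) = 22.897720, coefficient = 2
x_6 = 2.3750, f(x_6) = 31.816650, coefficient = 2
x_7 = 2.5625, f(x_7) = 43.117691, coefficient = 2
x_8 = 2.7500, f(x_8) = 57.191406, coefficient = 1

I ≈ (0.187500/2) × 331.367310 = 31.065685
Exact value: 30.844922
Error: 0.220763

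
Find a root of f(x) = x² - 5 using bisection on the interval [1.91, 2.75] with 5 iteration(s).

f(x) = x² - 5
Initial interval: [1.91, 2.75]

Iteration 1:
  c_1 = (1.910000 + 2.750000)/2 = 2.330000
  f(c_1) = f(2.330000) = 0.428900
  f(a) × f(c) < 0, new interval: [1.910000, 2.330000]
Iteration 2:
  c_2 = (1.910000 + 2.330000)/2 = 2.120000
  f(c_2) = f(2.120000) = -0.505600
  f(a) × f(c) ≥ 0, new interval: [2.120000, 2.330000]
Iteration 3:
  c_3 = (2.120000 + 2.330000)/2 = 2.225000
  f(c_3) = f(2.225000) = -0.049375
  f(a) × f(c) ≥ 0, new interval: [2.225000, 2.330000]
Iteration 4:
  c_4 = (2.225000 + 2.330000)/2 = 2.277500
  f(c_4) = f(2.277500) = 0.187006
  f(a) × f(c) < 0, new interval: [2.225000, 2.277500]
Iteration 5:
  c_5 = (2.225000 + 2.277500)/2 = 2.251250
  f(c_5) = f(2.251250) = 0.068127
  f(a) × f(c) < 0, new interval: [2.225000, 2.251250]

After 5 iteration(s), the approximation is c_5 = 2.251250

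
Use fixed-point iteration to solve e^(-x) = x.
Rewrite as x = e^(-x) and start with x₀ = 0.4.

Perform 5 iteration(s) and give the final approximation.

Equation: e^(-x) = x
Fixed-point form: x = e^(-x)
x₀ = 0.4

x_1 = g(0.400000) = 0.670320
x_2 = g(0.670320) = 0.511545
x_3 = g(0.511545) = 0.599569
x_4 = g(0.599569) = 0.549048
x_5 = g(0.549048) = 0.577499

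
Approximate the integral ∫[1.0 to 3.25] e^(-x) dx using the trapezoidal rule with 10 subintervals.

f(x) = e^(-x)
a = 1.0, b = 3.25, n = 10
h = (b - a)/n = 0.225000

Trapezoidal rule: (h/2)[f(x₀) + 2f(x₁) + 2f(x₂) + ... + f(xₙ)]

x_0 = 1.0000, f(x_0) = 0.367879, coefficient = 1
x_1 = 1.2250, f(x_1) = 0.293758, coefficient = 2
x_2 = 1.4500, f(x_2) = 0.234570, coefficient = 2
x_3 = 1.6750, f(x_3) = 0.187308, coefficient = 2
x_4 = 1.9000, f(x_4) = 0.149569, coefficient = 2
x_5 = 2.1250, f(x_5) = 0.119433, coefficient = 2
x_6 = 2.3500, f(x_6) = 0.095369, coefficient = 2
x_7 = 2.5750, f(x_7) = 0.076154, coefficient = 2
x_8 = 2.8000, f(x_8) = 0.060810, coefficient = 2
x_9 = 3.0250, f(x_9) = 0.048558, coefficient = 2
x_10 = 3.2500, f(x_10) = 0.038774, coefficient = 1

I ≈ (0.225000/2) × 2.937711 = 0.330492
Exact value: 0.329105
Error: 0.001387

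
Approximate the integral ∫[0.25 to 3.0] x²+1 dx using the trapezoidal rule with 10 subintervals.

f(x) = x²+1
a = 0.25, b = 3.0, n = 10
h = (b - a)/n = 0.275000

Trapezoidal rule: (h/2)[f(x₀) + 2f(x₁) + 2f(x₂) + ... + f(xₙ)]

x_0 = 0.2500, f(x_0) = 1.062500, coefficient = 1
x_1 = 0.5250, f(x_1) = 1.275625, coefficient = 2
x_2 = 0.8000, f(x_2) = 1.640000, coefficient = 2
x_3 = 1.0750, f(x_3) = 2.155625, coefficient = 2
x_4 = 1.3500, f(x_4) = 2.822500, coefficient = 2
x_5 = 1.6250, f(x_5) = 3.640625, coefficient = 2
x_6 = 1.9000, f(x_6) = 4.610000, coefficient = 2
x_7 = 2.1750, f(x_7) = 5.730625, coefficient = 2
x_8 = 2.4500, f(x_8) = 7.002500, coefficient = 2
x_9 = 2.7250, f(x_9) = 8.425625, coefficient = 2
x_10 = 3.0000, f(x_10) = 10.000000, coefficient = 1

I ≈ (0.275000/2) × 85.668750 = 11.779453
Exact value: 11.744792
Error: 0.034661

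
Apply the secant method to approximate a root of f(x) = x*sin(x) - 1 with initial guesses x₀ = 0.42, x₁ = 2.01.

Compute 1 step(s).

f(x) = x*sin(x) - 1
x₀ = 0.42, x₁ = 2.01

Secant formula: x_{n+1} = x_n - f(x_n)(x_n - x_{n-1})/(f(x_n) - f(x_{n-1}))

Iteration 1:
  f(0.420000) = -0.828741
  f(2.010000) = 0.819232
  x_2 = 2.010000 - 0.819232×(2.010000 - 0.420000)/(0.819232 - (-0.828741))
       = 1.219587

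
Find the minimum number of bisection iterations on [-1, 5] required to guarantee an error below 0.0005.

We need (b-a)/2^n ≤ 0.0005
(5 - (-1))/2^n ≤ 0.0005
6/2^n ≤ 0.0005
2^n ≥ 12000
n ≥ log₂(12000) = 13.55
n ≥ 14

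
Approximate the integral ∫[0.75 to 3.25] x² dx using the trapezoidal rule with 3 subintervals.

f(x) = x²
a = 0.75, b = 3.25, n = 3
h = (b - a)/n = 0.833333

Trapezoidal rule: (h/2)[f(x₀) + 2f(x₁) + 2f(x₂) + ... + f(xₙ)]

x_0 = 0.7500, f(x_0) = 0.562500, coefficient = 1
x_1 = 1.5833, f(x_1) = 2.506944, coefficient = 2
x_2 = 2.4167, f(x_2) = 5.840278, coefficient = 2
x_3 = 3.2500, f(x_3) = 10.562500, coefficient = 1

I ≈ (0.833333/2) × 27.819444 = 11.591435
Exact value: 11.302083
Error: 0.289352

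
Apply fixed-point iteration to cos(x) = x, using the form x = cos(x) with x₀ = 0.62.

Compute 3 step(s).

Equation: cos(x) = x
Fixed-point form: x = cos(x)
x₀ = 0.62

x_1 = g(0.620000) = 0.813878
x_2 = g(0.813878) = 0.686684
x_3 = g(0.686684) = 0.773352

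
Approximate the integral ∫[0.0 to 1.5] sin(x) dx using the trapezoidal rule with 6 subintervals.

f(x) = sin(x)
a = 0.0, b = 1.5, n = 6
h = (b - a)/n = 0.250000

Trapezoidal rule: (h/2)[f(x₀) + 2f(x₁) + 2f(x₂) + ... + f(xₙ)]

x_0 = 0.0000, f(x_0) = 0.000000, coefficient = 1
x_1 = 0.2500, f(x_1) = 0.247404, coefficient = 2
x_2 = 0.5000, f(x_2) = 0.479426, coefficient = 2
x_3 = 0.7500, f(x_3) = 0.681639, coefficient = 2
x_4 = 1.0000, f(x_4) = 0.841471, coefficient = 2
x_5 = 1.2500, f(x_5) = 0.948985, coefficient = 2
x_6 = 1.5000, f(x_6) = 0.997495, coefficient = 1

I ≈ (0.250000/2) × 7.395343 = 0.924418
Exact value: 0.929263
Error: 0.004845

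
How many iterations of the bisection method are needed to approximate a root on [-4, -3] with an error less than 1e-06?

We need (b-a)/2^n ≤ 1e-06
(-3 - (-4))/2^n ≤ 1e-06
1/2^n ≤ 1e-06
2^n ≥ 1000000
n ≥ log₂(1000000) = 19.93
n ≥ 20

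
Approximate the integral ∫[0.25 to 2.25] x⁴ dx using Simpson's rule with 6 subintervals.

f(x) = x⁴
a = 0.25, b = 2.25, n = 6
h = (b - a)/n = 0.333333

Simpson's rule: (h/3)[f(x₀) + 4f(x₁) + 2f(x₂) + ... + f(xₙ)]

x_0 = 0.2500, f(x_0) = 0.003906, coefficient = 1
x_1 = 0.5833, f(x_1) = 0.115789, coefficient = 4
x_2 = 0.9167, f(x_2) = 0.706067, coefficient = 2
x_3 = 1.2500, f(x_3) = 2.441406, coefficient = 4
x_4 = 1.5833, f(x_4) = 6.284770, coefficient = 2
x_5 = 1.9167, f(x_5) = 13.495419, coefficient = 4
x_6 = 2.2500, f(x_6) = 25.628906, coefficient = 1

I ≈ (0.333333/3) × 103.824942 = 11.536105
Exact value: 11.532812
Error: 0.003292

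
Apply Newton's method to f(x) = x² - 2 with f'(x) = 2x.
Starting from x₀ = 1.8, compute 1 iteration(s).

f(x) = x² - 2
f'(x) = 2x
x₀ = 1.8

Newton-Raphson formula: x_{n+1} = x_n - f(x_n)/f'(x_n)

Iteration 1:
  f(1.800000) = 1.240000
  f'(1.800000) = 3.600000
  x_1 = 1.800000 - 1.240000/3.600000 = 1.455556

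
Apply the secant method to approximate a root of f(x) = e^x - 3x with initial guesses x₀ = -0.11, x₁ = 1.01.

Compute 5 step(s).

f(x) = e^x - 3x
x₀ = -0.11, x₁ = 1.01

Secant formula: x_{n+1} = x_n - f(x_n)(x_n - x_{n-1})/(f(x_n) - f(x_{n-1}))

Iteration 1:
  f(-0.110000) = 1.225834
  f(1.010000) = -0.284399
  x_2 = 1.010000 - (-0.284399)×(1.010000 - (-0.110000))/(-0.284399 - 1.225834)
       = 0.799088
Iteration 2:
  f(1.010000) = -0.284399
  f(0.799088) = -0.173752
  x_3 = 0.799088 - (-0.173752)×(0.799088 - 1.010000)/(-0.173752 - (-0.284399))
       = 0.467888
Iteration 3:
  f(0.799088) = -0.173752
  f(0.467888) = 0.192954
  x_4 = 0.467888 - 0.192954×(0.467888 - 0.799088)/(0.192954 - (-0.173752))
       = 0.642160
Iteration 4:
  f(0.467888) = 0.192954
  f(0.642160) = -0.025898
  x_5 = 0.642160 - (-0.025898)×(0.642160 - 0.467888)/(-0.025898 - 0.192954)
       = 0.621537
Iteration 5:
  f(0.642160) = -0.025898
  f(0.621537) = -0.002824
  x_6 = 0.621537 - (-0.002824)×(0.621537 - 0.642160)/(-0.002824 - (-0.025898))
       = 0.619013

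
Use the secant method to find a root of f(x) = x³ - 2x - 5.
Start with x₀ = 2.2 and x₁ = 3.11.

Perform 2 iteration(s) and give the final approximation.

f(x) = x³ - 2x - 5
x₀ = 2.2, x₁ = 3.11

Secant formula: x_{n+1} = x_n - f(x_n)(x_n - x_{n-1})/(f(x_n) - f(x_{n-1}))

Iteration 1:
  f(2.200000) = 1.248000
  f(3.110000) = 18.860231
  x_2 = 3.110000 - 18.860231×(3.110000 - 2.200000)/(18.860231 - 1.248000)
       = 2.135518
Iteration 2:
  f(3.110000) = 18.860231
  f(2.135518) = 0.467854
  x_3 = 2.135518 - 0.467854×(2.135518 - 3.110000)/(0.467854 - 18.860231)
       = 2.110729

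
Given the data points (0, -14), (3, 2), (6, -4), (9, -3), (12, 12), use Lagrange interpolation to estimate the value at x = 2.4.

Lagrange interpolation formula:
P(x) = Σ yᵢ × Lᵢ(x)
where Lᵢ(x) = Π_{j≠i} (x - xⱼ)/(xᵢ - xⱼ)

L_0(2.4) = (2.4 - 3)/(0 - 3) × (2.4 - 6)/(0 - 6) × (2.4 - 9)/(0 - 9) × (2.4 - 12)/(0 - 12) = 0.070400
L_1(2.4) = (2.4 - 0)/(3 - 0) × (2.4 - 6)/(3 - 6) × (2.4 - 9)/(3 - 9) × (2.4 - 12)/(3 - 12) = 1.126400
L_2(2.4) = (2.4 - 0)/(6 - 0) × (2.4 - 3)/(6 - 3) × (2.4 - 9)/(6 - 9) × (2.4 - 12)/(6 - 12) = -0.281600
L_3(2.4) = (2.4 - 0)/(9 - 0) × (2.4 - 3)/(9 - 3) × (2.4 - 6)/(9 - 6) × (2.4 - 12)/(9 - 12) = 0.102400
L_4(2.4) = (2.4 - 0)/(12 - 0) × (2.4 - 3)/(12 - 3) × (2.4 - 6)/(12 - 6) × (2.4 - 9)/(12 - 9) = -0.017600

P(2.4) = (-14)×L_0(2.4) + 2×L_1(2.4) + (-4)×L_2(2.4) + (-3)×L_3(2.4) + 12×L_4(2.4)
P(2.4) = 1.875200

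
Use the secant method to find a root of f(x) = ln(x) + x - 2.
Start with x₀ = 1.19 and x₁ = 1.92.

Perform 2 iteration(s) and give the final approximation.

f(x) = ln(x) + x - 2
x₀ = 1.19, x₁ = 1.92

Secant formula: x_{n+1} = x_n - f(x_n)(x_n - x_{n-1})/(f(x_n) - f(x_{n-1}))

Iteration 1:
  f(1.190000) = -0.636047
  f(1.920000) = 0.572325
  x_2 = 1.920000 - 0.572325×(1.920000 - 1.190000)/(0.572325 - (-0.636047))
       = 1.574248
Iteration 2:
  f(1.920000) = 0.572325
  f(1.574248) = 0.028025
  x_3 = 1.574248 - 0.028025×(1.574248 - 1.920000)/(0.028025 - 0.572325)
       = 1.556445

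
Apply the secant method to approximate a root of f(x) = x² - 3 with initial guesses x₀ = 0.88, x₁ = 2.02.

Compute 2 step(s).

f(x) = x² - 3
x₀ = 0.88, x₁ = 2.02

Secant formula: x_{n+1} = x_n - f(x_n)(x_n - x_{n-1})/(f(x_n) - f(x_{n-1}))

Iteration 1:
  f(0.880000) = -2.225600
  f(2.020000) = 1.080400
  x_2 = 2.020000 - 1.080400×(2.020000 - 0.880000)/(1.080400 - (-2.225600))
       = 1.647448
Iteration 2:
  f(2.020000) = 1.080400
  f(1.647448) = -0.285914
  x_3 = 1.647448 - (-0.285914)×(1.647448 - 2.020000)/(-0.285914 - 1.080400)
       = 1.725408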